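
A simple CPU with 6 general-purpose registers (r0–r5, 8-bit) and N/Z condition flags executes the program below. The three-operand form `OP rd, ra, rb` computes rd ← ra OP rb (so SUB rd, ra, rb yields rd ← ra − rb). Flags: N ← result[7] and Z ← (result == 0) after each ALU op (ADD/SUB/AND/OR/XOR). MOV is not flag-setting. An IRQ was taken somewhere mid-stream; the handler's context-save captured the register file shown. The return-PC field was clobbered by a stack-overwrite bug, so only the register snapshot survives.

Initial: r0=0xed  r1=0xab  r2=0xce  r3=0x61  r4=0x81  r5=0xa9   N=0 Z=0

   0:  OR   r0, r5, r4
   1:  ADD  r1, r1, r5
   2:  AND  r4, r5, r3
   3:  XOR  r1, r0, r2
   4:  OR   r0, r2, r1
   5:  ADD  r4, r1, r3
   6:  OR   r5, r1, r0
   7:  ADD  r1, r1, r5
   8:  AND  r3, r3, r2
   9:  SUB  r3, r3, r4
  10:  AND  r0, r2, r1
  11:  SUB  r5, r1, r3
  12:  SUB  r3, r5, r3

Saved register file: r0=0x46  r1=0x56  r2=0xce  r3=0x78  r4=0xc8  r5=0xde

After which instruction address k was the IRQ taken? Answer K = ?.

K = 11

after  0: r0=0xa9 r1=0xab r2=0xce r3=0x61 r4=0x81 r5=0xa9  N=1 Z=0
after  1: r0=0xa9 r1=0x54 r2=0xce r3=0x61 r4=0x81 r5=0xa9  N=0 Z=0
after  2: r0=0xa9 r1=0x54 r2=0xce r3=0x61 r4=0x21 r5=0xa9  N=0 Z=0
after  3: r0=0xa9 r1=0x67 r2=0xce r3=0x61 r4=0x21 r5=0xa9  N=0 Z=0
after  4: r0=0xef r1=0x67 r2=0xce r3=0x61 r4=0x21 r5=0xa9  N=1 Z=0
after  5: r0=0xef r1=0x67 r2=0xce r3=0x61 r4=0xc8 r5=0xa9  N=1 Z=0
after  6: r0=0xef r1=0x67 r2=0xce r3=0x61 r4=0xc8 r5=0xef  N=1 Z=0
after  7: r0=0xef r1=0x56 r2=0xce r3=0x61 r4=0xc8 r5=0xef  N=0 Z=0
after  8: r0=0xef r1=0x56 r2=0xce r3=0x40 r4=0xc8 r5=0xef  N=0 Z=0
after  9: r0=0xef r1=0x56 r2=0xce r3=0x78 r4=0xc8 r5=0xef  N=0 Z=0
after 10: r0=0x46 r1=0x56 r2=0xce r3=0x78 r4=0xc8 r5=0xef  N=0 Z=0
after 11: r0=0x46 r1=0x56 r2=0xce r3=0x78 r4=0xc8 r5=0xde  N=1 Z=0
-- IRQ taken; context saved, return-PC = 12 --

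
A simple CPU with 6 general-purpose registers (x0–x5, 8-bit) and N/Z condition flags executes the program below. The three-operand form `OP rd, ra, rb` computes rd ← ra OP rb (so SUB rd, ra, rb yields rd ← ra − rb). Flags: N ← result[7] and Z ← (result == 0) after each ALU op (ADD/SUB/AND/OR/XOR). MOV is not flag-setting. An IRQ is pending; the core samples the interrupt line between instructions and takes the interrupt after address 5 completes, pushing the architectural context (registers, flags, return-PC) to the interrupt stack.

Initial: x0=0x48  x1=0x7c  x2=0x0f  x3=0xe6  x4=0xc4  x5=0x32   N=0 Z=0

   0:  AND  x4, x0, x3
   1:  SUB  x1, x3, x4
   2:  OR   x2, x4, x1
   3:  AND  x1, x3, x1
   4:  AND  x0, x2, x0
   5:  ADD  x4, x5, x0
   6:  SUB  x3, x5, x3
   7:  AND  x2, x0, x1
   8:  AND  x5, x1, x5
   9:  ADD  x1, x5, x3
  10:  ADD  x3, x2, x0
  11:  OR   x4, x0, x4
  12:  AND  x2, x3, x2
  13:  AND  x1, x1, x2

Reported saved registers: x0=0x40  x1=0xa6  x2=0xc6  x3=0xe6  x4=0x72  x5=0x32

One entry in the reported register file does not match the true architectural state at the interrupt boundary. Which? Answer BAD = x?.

after  0: x0=0x48 x1=0x7c x2=0x0f x3=0xe6 x4=0x40 x5=0x32  N=0 Z=0
after  1: x0=0x48 x1=0xa6 x2=0x0f x3=0xe6 x4=0x40 x5=0x32  N=1 Z=0
after  2: x0=0x48 x1=0xa6 x2=0xe6 x3=0xe6 x4=0x40 x5=0x32  N=1 Z=0
after  3: x0=0x48 x1=0xa6 x2=0xe6 x3=0xe6 x4=0x40 x5=0x32  N=1 Z=0
after  4: x0=0x40 x1=0xa6 x2=0xe6 x3=0xe6 x4=0x40 x5=0x32  N=0 Z=0
after  5: x0=0x40 x1=0xa6 x2=0xe6 x3=0xe6 x4=0x72 x5=0x32  N=0 Z=0
-- IRQ taken; context saved, return-PC = 6 --
mismatch: x2: reported 0xc6 vs actual 0xe6

BAD = x2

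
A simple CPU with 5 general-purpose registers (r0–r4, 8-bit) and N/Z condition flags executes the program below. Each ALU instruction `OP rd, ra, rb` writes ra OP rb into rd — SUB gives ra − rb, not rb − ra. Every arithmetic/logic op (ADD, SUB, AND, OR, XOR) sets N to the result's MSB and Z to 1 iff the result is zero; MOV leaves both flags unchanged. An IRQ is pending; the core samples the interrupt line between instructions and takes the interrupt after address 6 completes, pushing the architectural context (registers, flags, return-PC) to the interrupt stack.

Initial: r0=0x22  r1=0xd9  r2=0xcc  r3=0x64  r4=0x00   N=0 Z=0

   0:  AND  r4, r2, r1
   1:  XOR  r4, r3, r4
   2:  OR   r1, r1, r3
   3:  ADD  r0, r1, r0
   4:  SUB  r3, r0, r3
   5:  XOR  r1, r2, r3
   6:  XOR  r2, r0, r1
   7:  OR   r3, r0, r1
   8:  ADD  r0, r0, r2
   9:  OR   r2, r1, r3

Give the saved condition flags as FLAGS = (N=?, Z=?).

FLAGS = (N=0, Z=0)

after  0: r0=0x22 r1=0xd9 r2=0xcc r3=0x64 r4=0xc8  N=1 Z=0
after  1: r0=0x22 r1=0xd9 r2=0xcc r3=0x64 r4=0xac  N=1 Z=0
after  2: r0=0x22 r1=0xfd r2=0xcc r3=0x64 r4=0xac  N=1 Z=0
after  3: r0=0x1f r1=0xfd r2=0xcc r3=0x64 r4=0xac  N=0 Z=0
after  4: r0=0x1f r1=0xfd r2=0xcc r3=0xbb r4=0xac  N=1 Z=0
after  5: r0=0x1f r1=0x77 r2=0xcc r3=0xbb r4=0xac  N=0 Z=0
after  6: r0=0x1f r1=0x77 r2=0x68 r3=0xbb r4=0xac  N=0 Z=0
-- IRQ taken; context saved, return-PC = 7 --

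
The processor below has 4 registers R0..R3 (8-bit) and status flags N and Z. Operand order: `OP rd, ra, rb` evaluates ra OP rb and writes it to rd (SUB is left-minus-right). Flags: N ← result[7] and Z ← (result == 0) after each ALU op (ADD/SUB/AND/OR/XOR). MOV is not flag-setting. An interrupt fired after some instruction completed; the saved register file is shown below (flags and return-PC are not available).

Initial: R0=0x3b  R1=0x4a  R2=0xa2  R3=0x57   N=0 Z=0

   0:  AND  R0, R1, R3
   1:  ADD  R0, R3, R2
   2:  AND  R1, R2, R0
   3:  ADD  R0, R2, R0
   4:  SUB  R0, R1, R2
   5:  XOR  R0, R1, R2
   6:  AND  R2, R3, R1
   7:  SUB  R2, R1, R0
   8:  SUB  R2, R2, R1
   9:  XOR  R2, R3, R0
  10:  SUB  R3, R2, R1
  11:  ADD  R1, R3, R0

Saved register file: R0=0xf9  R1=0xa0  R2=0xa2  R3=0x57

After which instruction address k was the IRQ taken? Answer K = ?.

after  0: R0=0x42 R1=0x4a R2=0xa2 R3=0x57  N=0 Z=0
after  1: R0=0xf9 R1=0x4a R2=0xa2 R3=0x57  N=1 Z=0
after  2: R0=0xf9 R1=0xa0 R2=0xa2 R3=0x57  N=1 Z=0
-- IRQ taken; context saved, return-PC = 3 --

K = 2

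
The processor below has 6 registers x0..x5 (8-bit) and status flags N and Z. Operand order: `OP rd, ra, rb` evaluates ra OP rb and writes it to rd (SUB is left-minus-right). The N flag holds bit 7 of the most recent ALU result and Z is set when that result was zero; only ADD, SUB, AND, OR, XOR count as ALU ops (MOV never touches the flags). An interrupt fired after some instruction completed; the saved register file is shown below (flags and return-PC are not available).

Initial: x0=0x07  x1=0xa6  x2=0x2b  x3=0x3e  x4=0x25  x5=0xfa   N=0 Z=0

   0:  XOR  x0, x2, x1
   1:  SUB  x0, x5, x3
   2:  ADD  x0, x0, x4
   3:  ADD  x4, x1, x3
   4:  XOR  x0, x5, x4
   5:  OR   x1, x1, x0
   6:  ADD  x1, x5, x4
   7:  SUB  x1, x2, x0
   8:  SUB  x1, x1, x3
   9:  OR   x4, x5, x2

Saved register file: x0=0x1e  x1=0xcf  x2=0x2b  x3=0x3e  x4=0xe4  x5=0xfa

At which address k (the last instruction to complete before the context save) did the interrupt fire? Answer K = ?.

K = 8

after  0: x0=0x8d x1=0xa6 x2=0x2b x3=0x3e x4=0x25 x5=0xfa  N=1 Z=0
after  1: x0=0xbc x1=0xa6 x2=0x2b x3=0x3e x4=0x25 x5=0xfa  N=1 Z=0
after  2: x0=0xe1 x1=0xa6 x2=0x2b x3=0x3e x4=0x25 x5=0xfa  N=1 Z=0
after  3: x0=0xe1 x1=0xa6 x2=0x2b x3=0x3e x4=0xe4 x5=0xfa  N=1 Z=0
after  4: x0=0x1e x1=0xa6 x2=0x2b x3=0x3e x4=0xe4 x5=0xfa  N=0 Z=0
after  5: x0=0x1e x1=0xbe x2=0x2b x3=0x3e x4=0xe4 x5=0xfa  N=1 Z=0
after  6: x0=0x1e x1=0xde x2=0x2b x3=0x3e x4=0xe4 x5=0xfa  N=1 Z=0
after  7: x0=0x1e x1=0x0d x2=0x2b x3=0x3e x4=0xe4 x5=0xfa  N=0 Z=0
after  8: x0=0x1e x1=0xcf x2=0x2b x3=0x3e x4=0xe4 x5=0xfa  N=1 Z=0
-- IRQ taken; context saved, return-PC = 9 --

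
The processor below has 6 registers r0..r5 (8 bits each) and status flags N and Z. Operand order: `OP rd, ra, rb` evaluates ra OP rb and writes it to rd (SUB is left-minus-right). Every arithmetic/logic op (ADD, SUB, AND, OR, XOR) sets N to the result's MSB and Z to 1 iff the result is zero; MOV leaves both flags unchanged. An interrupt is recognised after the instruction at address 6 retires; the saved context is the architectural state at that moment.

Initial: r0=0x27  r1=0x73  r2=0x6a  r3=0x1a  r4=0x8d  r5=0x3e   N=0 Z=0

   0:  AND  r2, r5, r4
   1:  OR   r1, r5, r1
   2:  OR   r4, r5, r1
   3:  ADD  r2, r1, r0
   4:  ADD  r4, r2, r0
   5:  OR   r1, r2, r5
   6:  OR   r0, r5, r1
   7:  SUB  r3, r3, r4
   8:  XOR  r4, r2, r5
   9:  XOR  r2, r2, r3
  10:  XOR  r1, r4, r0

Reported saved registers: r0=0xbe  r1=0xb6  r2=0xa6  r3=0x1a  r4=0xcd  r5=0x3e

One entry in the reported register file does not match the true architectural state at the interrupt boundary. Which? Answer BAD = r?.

BAD = r1

after  0: r0=0x27 r1=0x73 r2=0x0c r3=0x1a r4=0x8d r5=0x3e  N=0 Z=0
after  1: r0=0x27 r1=0x7f r2=0x0c r3=0x1a r4=0x8d r5=0x3e  N=0 Z=0
after  2: r0=0x27 r1=0x7f r2=0x0c r3=0x1a r4=0x7f r5=0x3e  N=0 Z=0
after  3: r0=0x27 r1=0x7f r2=0xa6 r3=0x1a r4=0x7f r5=0x3e  N=1 Z=0
after  4: r0=0x27 r1=0x7f r2=0xa6 r3=0x1a r4=0xcd r5=0x3e  N=1 Z=0
after  5: r0=0x27 r1=0xbe r2=0xa6 r3=0x1a r4=0xcd r5=0x3e  N=1 Z=0
after  6: r0=0xbe r1=0xbe r2=0xa6 r3=0x1a r4=0xcd r5=0x3e  N=1 Z=0
-- IRQ taken; context saved, return-PC = 7 --
mismatch: r1: reported 0xb6 vs actual 0xbe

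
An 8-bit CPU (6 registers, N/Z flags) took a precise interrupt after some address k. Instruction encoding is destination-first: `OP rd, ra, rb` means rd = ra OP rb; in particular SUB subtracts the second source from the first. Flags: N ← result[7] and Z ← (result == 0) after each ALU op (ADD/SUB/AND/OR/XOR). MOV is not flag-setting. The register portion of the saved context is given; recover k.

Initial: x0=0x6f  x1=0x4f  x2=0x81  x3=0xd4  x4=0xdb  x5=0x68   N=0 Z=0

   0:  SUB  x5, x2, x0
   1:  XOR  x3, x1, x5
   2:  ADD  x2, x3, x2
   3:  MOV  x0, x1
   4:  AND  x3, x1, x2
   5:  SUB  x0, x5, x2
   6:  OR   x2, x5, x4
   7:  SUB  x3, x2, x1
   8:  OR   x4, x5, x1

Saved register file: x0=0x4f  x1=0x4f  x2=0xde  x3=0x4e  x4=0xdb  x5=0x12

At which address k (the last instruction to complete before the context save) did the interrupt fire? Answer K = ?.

after  0: x0=0x6f x1=0x4f x2=0x81 x3=0xd4 x4=0xdb x5=0x12  N=0 Z=0
after  1: x0=0x6f x1=0x4f x2=0x81 x3=0x5d x4=0xdb x5=0x12  N=0 Z=0
after  2: x0=0x6f x1=0x4f x2=0xde x3=0x5d x4=0xdb x5=0x12  N=1 Z=0
after  3: x0=0x4f x1=0x4f x2=0xde x3=0x5d x4=0xdb x5=0x12  N=1 Z=0
after  4: x0=0x4f x1=0x4f x2=0xde x3=0x4e x4=0xdb x5=0x12  N=0 Z=0
-- IRQ taken; context saved, return-PC = 5 --

K = 4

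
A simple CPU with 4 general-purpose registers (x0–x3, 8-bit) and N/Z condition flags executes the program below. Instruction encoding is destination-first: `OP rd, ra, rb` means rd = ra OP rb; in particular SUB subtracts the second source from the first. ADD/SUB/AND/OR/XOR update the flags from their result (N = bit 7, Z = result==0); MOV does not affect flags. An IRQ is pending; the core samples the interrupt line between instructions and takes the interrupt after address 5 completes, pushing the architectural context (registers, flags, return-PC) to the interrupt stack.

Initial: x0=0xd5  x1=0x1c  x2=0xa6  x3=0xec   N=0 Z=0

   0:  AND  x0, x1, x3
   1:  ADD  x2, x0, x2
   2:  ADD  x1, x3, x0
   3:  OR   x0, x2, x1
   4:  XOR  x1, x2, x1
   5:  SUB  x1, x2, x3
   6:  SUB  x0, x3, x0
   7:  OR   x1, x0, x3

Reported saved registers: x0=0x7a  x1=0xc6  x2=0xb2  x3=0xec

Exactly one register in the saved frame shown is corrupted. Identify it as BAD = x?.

after  0: x0=0x0c x1=0x1c x2=0xa6 x3=0xec  N=0 Z=0
after  1: x0=0x0c x1=0x1c x2=0xb2 x3=0xec  N=1 Z=0
after  2: x0=0x0c x1=0xf8 x2=0xb2 x3=0xec  N=1 Z=0
after  3: x0=0xfa x1=0xf8 x2=0xb2 x3=0xec  N=1 Z=0
after  4: x0=0xfa x1=0x4a x2=0xb2 x3=0xec  N=0 Z=0
after  5: x0=0xfa x1=0xc6 x2=0xb2 x3=0xec  N=1 Z=0
-- IRQ taken; context saved, return-PC = 6 --
mismatch: x0: reported 0x7a vs actual 0xfa

BAD = x0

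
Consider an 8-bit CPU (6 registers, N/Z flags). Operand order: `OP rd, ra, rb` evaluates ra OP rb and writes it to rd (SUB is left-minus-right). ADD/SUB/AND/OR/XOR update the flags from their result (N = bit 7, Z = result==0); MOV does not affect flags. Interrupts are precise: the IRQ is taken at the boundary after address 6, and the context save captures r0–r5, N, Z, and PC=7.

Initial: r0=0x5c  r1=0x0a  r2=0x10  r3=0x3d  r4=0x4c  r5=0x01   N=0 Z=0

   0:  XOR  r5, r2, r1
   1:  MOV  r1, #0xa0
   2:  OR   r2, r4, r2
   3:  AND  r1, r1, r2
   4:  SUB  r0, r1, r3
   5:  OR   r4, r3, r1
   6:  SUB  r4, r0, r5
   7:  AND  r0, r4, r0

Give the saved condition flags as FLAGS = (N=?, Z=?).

FLAGS = (N=1, Z=0)

after  0: r0=0x5c r1=0x0a r2=0x10 r3=0x3d r4=0x4c r5=0x1a  N=0 Z=0
after  1: r0=0x5c r1=0xa0 r2=0x10 r3=0x3d r4=0x4c r5=0x1a  N=0 Z=0
after  2: r0=0x5c r1=0xa0 r2=0x5c r3=0x3d r4=0x4c r5=0x1a  N=0 Z=0
after  3: r0=0x5c r1=0x00 r2=0x5c r3=0x3d r4=0x4c r5=0x1a  N=0 Z=1
after  4: r0=0xc3 r1=0x00 r2=0x5c r3=0x3d r4=0x4c r5=0x1a  N=1 Z=0
after  5: r0=0xc3 r1=0x00 r2=0x5c r3=0x3d r4=0x3d r5=0x1a  N=0 Z=0
after  6: r0=0xc3 r1=0x00 r2=0x5c r3=0x3d r4=0xa9 r5=0x1a  N=1 Z=0
-- IRQ taken; context saved, return-PC = 7 --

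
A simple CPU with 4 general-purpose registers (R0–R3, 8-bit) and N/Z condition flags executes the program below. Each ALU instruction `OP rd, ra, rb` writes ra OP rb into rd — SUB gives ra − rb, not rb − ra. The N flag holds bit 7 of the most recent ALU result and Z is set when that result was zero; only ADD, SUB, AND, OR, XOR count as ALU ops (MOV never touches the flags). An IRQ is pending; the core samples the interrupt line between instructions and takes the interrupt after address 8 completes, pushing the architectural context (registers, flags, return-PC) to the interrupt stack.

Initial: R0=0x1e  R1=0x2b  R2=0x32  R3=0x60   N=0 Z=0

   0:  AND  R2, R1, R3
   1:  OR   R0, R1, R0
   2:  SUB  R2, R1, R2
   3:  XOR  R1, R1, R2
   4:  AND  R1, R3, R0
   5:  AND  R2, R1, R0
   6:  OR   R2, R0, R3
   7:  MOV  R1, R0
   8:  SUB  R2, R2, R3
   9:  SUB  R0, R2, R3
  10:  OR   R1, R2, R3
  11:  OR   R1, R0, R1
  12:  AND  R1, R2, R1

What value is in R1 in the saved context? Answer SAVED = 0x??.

SAVED = 0x3f

after  0: R0=0x1e R1=0x2b R2=0x20 R3=0x60  N=0 Z=0
after  1: R0=0x3f R1=0x2b R2=0x20 R3=0x60  N=0 Z=0
after  2: R0=0x3f R1=0x2b R2=0x0b R3=0x60  N=0 Z=0
after  3: R0=0x3f R1=0x20 R2=0x0b R3=0x60  N=0 Z=0
after  4: R0=0x3f R1=0x20 R2=0x0b R3=0x60  N=0 Z=0
after  5: R0=0x3f R1=0x20 R2=0x20 R3=0x60  N=0 Z=0
after  6: R0=0x3f R1=0x20 R2=0x7f R3=0x60  N=0 Z=0
after  7: R0=0x3f R1=0x3f R2=0x7f R3=0x60  N=0 Z=0
after  8: R0=0x3f R1=0x3f R2=0x1f R3=0x60  N=0 Z=0
-- IRQ taken; context saved, return-PC = 9 --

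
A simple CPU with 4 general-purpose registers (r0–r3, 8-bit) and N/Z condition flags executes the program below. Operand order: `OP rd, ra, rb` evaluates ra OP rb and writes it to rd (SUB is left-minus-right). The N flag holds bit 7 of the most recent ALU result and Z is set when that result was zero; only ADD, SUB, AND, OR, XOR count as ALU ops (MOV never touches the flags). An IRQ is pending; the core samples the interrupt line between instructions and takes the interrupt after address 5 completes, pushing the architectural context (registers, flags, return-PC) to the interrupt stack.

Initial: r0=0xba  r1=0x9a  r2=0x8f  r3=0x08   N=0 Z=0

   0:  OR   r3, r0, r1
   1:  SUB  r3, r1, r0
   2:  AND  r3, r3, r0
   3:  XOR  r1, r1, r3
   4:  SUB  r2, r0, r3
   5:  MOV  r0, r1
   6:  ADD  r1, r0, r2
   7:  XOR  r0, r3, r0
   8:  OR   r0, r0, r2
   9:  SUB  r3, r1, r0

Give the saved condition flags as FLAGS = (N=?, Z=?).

FLAGS = (N=0, Z=0)

after  0: r0=0xba r1=0x9a r2=0x8f r3=0xba  N=1 Z=0
after  1: r0=0xba r1=0x9a r2=0x8f r3=0xe0  N=1 Z=0
after  2: r0=0xba r1=0x9a r2=0x8f r3=0xa0  N=1 Z=0
after  3: r0=0xba r1=0x3a r2=0x8f r3=0xa0  N=0 Z=0
after  4: r0=0xba r1=0x3a r2=0x1a r3=0xa0  N=0 Z=0
after  5: r0=0x3a r1=0x3a r2=0x1a r3=0xa0  N=0 Z=0
-- IRQ taken; context saved, return-PC = 6 --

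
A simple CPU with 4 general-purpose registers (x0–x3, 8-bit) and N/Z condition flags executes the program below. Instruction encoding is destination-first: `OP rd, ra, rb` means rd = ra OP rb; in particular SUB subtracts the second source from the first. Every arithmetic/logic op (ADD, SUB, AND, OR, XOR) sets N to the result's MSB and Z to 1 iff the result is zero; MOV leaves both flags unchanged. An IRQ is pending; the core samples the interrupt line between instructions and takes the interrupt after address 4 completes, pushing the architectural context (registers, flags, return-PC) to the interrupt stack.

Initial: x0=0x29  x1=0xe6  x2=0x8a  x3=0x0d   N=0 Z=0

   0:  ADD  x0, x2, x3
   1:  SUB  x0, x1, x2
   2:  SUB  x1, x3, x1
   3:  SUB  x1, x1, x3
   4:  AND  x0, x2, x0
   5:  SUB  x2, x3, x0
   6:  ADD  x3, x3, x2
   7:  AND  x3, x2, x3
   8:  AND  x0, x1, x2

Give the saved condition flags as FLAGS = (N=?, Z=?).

FLAGS = (N=0, Z=0)

after  0: x0=0x97 x1=0xe6 x2=0x8a x3=0x0d  N=1 Z=0
after  1: x0=0x5c x1=0xe6 x2=0x8a x3=0x0d  N=0 Z=0
after  2: x0=0x5c x1=0x27 x2=0x8a x3=0x0d  N=0 Z=0
after  3: x0=0x5c x1=0x1a x2=0x8a x3=0x0d  N=0 Z=0
after  4: x0=0x08 x1=0x1a x2=0x8a x3=0x0d  N=0 Z=0
-- IRQ taken; context saved, return-PC = 5 --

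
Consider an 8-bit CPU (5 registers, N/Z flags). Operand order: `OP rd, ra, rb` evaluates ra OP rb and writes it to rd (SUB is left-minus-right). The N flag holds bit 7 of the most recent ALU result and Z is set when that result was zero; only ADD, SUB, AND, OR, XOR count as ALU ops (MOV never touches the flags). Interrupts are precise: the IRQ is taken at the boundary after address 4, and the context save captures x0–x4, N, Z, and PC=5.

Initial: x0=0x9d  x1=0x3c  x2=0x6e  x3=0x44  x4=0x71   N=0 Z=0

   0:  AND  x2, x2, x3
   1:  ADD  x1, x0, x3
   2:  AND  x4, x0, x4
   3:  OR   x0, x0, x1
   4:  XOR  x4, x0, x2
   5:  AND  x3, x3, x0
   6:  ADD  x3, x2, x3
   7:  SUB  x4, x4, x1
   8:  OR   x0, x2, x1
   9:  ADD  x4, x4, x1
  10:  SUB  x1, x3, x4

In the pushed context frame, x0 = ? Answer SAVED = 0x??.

SAVED = 0xfd

after  0: x0=0x9d x1=0x3c x2=0x44 x3=0x44 x4=0x71  N=0 Z=0
after  1: x0=0x9d x1=0xe1 x2=0x44 x3=0x44 x4=0x71  N=1 Z=0
after  2: x0=0x9d x1=0xe1 x2=0x44 x3=0x44 x4=0x11  N=0 Z=0
after  3: x0=0xfd x1=0xe1 x2=0x44 x3=0x44 x4=0x11  N=1 Z=0
after  4: x0=0xfd x1=0xe1 x2=0x44 x3=0x44 x4=0xb9  N=1 Z=0
-- IRQ taken; context saved, return-PC = 5 --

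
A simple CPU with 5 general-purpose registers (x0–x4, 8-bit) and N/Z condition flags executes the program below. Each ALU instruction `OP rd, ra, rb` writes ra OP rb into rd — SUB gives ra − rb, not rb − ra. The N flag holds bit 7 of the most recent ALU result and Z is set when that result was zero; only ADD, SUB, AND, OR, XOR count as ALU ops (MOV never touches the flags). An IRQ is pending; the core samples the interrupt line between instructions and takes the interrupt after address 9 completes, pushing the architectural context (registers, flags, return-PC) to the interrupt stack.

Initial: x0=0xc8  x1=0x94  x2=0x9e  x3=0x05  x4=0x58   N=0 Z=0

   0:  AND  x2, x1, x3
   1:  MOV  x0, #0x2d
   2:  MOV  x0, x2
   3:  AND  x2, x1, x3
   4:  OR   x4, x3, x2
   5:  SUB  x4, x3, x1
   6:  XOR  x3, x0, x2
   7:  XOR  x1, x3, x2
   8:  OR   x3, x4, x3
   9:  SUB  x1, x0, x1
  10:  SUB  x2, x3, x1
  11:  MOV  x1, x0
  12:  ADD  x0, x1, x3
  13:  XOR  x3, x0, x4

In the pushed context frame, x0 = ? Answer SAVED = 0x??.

after  0: x0=0xc8 x1=0x94 x2=0x04 x3=0x05 x4=0x58  N=0 Z=0
after  1: x0=0x2d x1=0x94 x2=0x04 x3=0x05 x4=0x58  N=0 Z=0
after  2: x0=0x04 x1=0x94 x2=0x04 x3=0x05 x4=0x58  N=0 Z=0
after  3: x0=0x04 x1=0x94 x2=0x04 x3=0x05 x4=0x58  N=0 Z=0
after  4: x0=0x04 x1=0x94 x2=0x04 x3=0x05 x4=0x05  N=0 Z=0
after  5: x0=0x04 x1=0x94 x2=0x04 x3=0x05 x4=0x71  N=0 Z=0
after  6: x0=0x04 x1=0x94 x2=0x04 x3=0x00 x4=0x71  N=0 Z=1
after  7: x0=0x04 x1=0x04 x2=0x04 x3=0x00 x4=0x71  N=0 Z=0
after  8: x0=0x04 x1=0x04 x2=0x04 x3=0x71 x4=0x71  N=0 Z=0
after  9: x0=0x04 x1=0x00 x2=0x04 x3=0x71 x4=0x71  N=0 Z=1
-- IRQ taken; context saved, return-PC = 10 --

SAVED = 0x04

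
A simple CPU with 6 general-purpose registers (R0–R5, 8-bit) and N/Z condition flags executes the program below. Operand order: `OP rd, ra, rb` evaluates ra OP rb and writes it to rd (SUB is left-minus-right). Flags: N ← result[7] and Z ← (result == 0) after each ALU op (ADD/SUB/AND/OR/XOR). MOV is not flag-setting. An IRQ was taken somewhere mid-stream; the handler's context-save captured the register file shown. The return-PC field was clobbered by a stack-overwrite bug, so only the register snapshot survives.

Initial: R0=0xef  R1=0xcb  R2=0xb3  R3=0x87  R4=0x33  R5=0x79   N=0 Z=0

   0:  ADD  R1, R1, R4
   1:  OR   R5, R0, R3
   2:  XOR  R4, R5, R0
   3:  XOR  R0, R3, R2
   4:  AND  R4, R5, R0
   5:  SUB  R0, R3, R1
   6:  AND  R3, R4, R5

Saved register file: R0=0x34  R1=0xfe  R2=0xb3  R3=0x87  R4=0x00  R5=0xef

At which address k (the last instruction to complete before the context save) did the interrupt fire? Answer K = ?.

after  0: R0=0xef R1=0xfe R2=0xb3 R3=0x87 R4=0x33 R5=0x79  N=1 Z=0
after  1: R0=0xef R1=0xfe R2=0xb3 R3=0x87 R4=0x33 R5=0xef  N=1 Z=0
after  2: R0=0xef R1=0xfe R2=0xb3 R3=0x87 R4=0x00 R5=0xef  N=0 Z=1
after  3: R0=0x34 R1=0xfe R2=0xb3 R3=0x87 R4=0x00 R5=0xef  N=0 Z=0
-- IRQ taken; context saved, return-PC = 4 --

K = 3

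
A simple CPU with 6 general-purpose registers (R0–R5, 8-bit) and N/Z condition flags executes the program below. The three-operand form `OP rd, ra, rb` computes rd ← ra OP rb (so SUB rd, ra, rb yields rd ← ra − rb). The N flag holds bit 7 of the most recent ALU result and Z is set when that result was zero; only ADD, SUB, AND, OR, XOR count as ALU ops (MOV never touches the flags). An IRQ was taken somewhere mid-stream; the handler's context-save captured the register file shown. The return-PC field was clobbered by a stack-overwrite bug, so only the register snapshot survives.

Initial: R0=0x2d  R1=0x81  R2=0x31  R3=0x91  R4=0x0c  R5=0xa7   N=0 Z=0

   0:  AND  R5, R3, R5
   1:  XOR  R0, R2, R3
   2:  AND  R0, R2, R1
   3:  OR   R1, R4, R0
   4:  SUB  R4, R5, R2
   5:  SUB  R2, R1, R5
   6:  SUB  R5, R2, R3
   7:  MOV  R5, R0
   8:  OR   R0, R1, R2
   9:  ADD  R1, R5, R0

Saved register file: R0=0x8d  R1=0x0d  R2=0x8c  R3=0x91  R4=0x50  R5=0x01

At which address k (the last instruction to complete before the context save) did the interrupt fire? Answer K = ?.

K = 8

after  0: R0=0x2d R1=0x81 R2=0x31 R3=0x91 R4=0x0c R5=0x81  N=1 Z=0
after  1: R0=0xa0 R1=0x81 R2=0x31 R3=0x91 R4=0x0c R5=0x81  N=1 Z=0
after  2: R0=0x01 R1=0x81 R2=0x31 R3=0x91 R4=0x0c R5=0x81  N=0 Z=0
after  3: R0=0x01 R1=0x0d R2=0x31 R3=0x91 R4=0x0c R5=0x81  N=0 Z=0
after  4: R0=0x01 R1=0x0d R2=0x31 R3=0x91 R4=0x50 R5=0x81  N=0 Z=0
after  5: R0=0x01 R1=0x0d R2=0x8c R3=0x91 R4=0x50 R5=0x81  N=1 Z=0
after  6: R0=0x01 R1=0x0d R2=0x8c R3=0x91 R4=0x50 R5=0xfb  N=1 Z=0
after  7: R0=0x01 R1=0x0d R2=0x8c R3=0x91 R4=0x50 R5=0x01  N=1 Z=0
after  8: R0=0x8d R1=0x0d R2=0x8c R3=0x91 R4=0x50 R5=0x01  N=1 Z=0
-- IRQ taken; context saved, return-PC = 9 --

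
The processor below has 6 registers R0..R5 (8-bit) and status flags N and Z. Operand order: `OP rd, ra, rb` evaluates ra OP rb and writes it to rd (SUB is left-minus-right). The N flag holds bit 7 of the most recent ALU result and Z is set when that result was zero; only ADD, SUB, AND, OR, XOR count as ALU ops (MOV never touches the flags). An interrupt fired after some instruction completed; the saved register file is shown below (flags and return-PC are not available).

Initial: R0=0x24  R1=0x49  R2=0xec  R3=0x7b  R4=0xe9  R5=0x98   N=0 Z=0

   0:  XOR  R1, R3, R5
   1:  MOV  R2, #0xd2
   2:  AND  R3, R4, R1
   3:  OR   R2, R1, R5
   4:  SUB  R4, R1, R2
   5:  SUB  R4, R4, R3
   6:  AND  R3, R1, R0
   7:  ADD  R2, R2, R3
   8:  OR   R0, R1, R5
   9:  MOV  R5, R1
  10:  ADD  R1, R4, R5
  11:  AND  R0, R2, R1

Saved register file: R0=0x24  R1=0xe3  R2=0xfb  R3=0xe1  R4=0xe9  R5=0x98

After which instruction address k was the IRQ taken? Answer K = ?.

after  0: R0=0x24 R1=0xe3 R2=0xec R3=0x7b R4=0xe9 R5=0x98  N=1 Z=0
after  1: R0=0x24 R1=0xe3 R2=0xd2 R3=0x7b R4=0xe9 R5=0x98  N=1 Z=0
after  2: R0=0x24 R1=0xe3 R2=0xd2 R3=0xe1 R4=0xe9 R5=0x98  N=1 Z=0
after  3: R0=0x24 R1=0xe3 R2=0xfb R3=0xe1 R4=0xe9 R5=0x98  N=1 Z=0
-- IRQ taken; context saved, return-PC = 4 --

K = 3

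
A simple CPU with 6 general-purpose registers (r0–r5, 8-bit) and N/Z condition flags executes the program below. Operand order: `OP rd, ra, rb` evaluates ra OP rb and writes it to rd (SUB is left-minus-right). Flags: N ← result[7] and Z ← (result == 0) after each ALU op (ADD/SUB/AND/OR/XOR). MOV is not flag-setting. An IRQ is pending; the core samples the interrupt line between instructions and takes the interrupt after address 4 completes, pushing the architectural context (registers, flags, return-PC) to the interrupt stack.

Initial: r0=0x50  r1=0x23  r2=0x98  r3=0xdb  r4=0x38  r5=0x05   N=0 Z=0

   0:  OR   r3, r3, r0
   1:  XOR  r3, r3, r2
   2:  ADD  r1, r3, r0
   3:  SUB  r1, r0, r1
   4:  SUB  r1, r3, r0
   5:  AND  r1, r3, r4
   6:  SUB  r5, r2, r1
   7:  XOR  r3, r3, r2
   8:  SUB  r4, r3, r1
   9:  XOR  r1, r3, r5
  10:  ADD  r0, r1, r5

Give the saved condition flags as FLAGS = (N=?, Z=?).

after  0: r0=0x50 r1=0x23 r2=0x98 r3=0xdb r4=0x38 r5=0x05  N=1 Z=0
after  1: r0=0x50 r1=0x23 r2=0x98 r3=0x43 r4=0x38 r5=0x05  N=0 Z=0
after  2: r0=0x50 r1=0x93 r2=0x98 r3=0x43 r4=0x38 r5=0x05  N=1 Z=0
after  3: r0=0x50 r1=0xbd r2=0x98 r3=0x43 r4=0x38 r5=0x05  N=1 Z=0
after  4: r0=0x50 r1=0xf3 r2=0x98 r3=0x43 r4=0x38 r5=0x05  N=1 Z=0
-- IRQ taken; context saved, return-PC = 5 --

FLAGS = (N=1, Z=0)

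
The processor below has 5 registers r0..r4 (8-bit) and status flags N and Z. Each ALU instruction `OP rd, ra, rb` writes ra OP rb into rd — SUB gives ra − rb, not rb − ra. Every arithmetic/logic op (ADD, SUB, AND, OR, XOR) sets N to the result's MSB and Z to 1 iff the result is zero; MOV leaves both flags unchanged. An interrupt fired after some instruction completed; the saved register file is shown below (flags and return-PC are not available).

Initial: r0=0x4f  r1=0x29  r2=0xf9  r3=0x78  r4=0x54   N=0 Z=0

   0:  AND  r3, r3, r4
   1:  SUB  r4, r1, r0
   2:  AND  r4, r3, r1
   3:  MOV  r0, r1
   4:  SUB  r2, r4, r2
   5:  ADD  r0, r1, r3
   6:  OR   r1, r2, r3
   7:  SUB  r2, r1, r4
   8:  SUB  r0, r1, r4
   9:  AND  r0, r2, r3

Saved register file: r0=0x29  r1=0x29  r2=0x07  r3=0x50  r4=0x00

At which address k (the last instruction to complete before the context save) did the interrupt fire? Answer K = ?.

K = 4

after  0: r0=0x4f r1=0x29 r2=0xf9 r3=0x50 r4=0x54  N=0 Z=0
after  1: r0=0x4f r1=0x29 r2=0xf9 r3=0x50 r4=0xda  N=1 Z=0
after  2: r0=0x4f r1=0x29 r2=0xf9 r3=0x50 r4=0x00  N=0 Z=1
after  3: r0=0x29 r1=0x29 r2=0xf9 r3=0x50 r4=0x00  N=0 Z=1
after  4: r0=0x29 r1=0x29 r2=0x07 r3=0x50 r4=0x00  N=0 Z=0
-- IRQ taken; context saved, return-PC = 5 --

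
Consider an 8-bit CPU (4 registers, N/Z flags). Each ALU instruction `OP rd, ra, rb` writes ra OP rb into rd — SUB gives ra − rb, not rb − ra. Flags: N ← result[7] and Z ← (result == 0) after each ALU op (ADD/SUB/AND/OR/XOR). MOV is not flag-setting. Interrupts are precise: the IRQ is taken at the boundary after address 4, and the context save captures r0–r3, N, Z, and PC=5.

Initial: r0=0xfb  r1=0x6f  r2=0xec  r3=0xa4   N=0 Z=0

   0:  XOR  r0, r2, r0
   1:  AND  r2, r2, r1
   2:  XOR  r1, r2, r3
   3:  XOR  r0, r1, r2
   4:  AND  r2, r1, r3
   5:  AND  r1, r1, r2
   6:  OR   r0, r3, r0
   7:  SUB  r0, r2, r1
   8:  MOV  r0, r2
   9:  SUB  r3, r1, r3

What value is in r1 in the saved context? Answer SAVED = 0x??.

after  0: r0=0x17 r1=0x6f r2=0xec r3=0xa4  N=0 Z=0
after  1: r0=0x17 r1=0x6f r2=0x6c r3=0xa4  N=0 Z=0
after  2: r0=0x17 r1=0xc8 r2=0x6c r3=0xa4  N=1 Z=0
after  3: r0=0xa4 r1=0xc8 r2=0x6c r3=0xa4  N=1 Z=0
after  4: r0=0xa4 r1=0xc8 r2=0x80 r3=0xa4  N=1 Z=0
-- IRQ taken; context saved, return-PC = 5 --

SAVED = 0xc8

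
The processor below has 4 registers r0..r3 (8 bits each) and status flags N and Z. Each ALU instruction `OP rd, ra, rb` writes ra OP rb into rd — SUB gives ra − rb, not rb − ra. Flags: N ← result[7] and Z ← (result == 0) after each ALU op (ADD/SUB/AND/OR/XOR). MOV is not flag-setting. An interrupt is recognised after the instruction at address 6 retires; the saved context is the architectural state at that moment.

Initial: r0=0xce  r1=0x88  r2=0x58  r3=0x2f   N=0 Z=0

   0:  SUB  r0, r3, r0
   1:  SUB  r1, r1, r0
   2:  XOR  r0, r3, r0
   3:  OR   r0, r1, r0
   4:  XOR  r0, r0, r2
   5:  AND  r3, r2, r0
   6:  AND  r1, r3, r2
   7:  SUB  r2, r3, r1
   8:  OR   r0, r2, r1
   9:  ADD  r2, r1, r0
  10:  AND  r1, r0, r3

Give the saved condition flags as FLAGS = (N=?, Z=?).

FLAGS = (N=0, Z=0)

after  0: r0=0x61 r1=0x88 r2=0x58 r3=0x2f  N=0 Z=0
after  1: r0=0x61 r1=0x27 r2=0x58 r3=0x2f  N=0 Z=0
after  2: r0=0x4e r1=0x27 r2=0x58 r3=0x2f  N=0 Z=0
after  3: r0=0x6f r1=0x27 r2=0x58 r3=0x2f  N=0 Z=0
after  4: r0=0x37 r1=0x27 r2=0x58 r3=0x2f  N=0 Z=0
after  5: r0=0x37 r1=0x27 r2=0x58 r3=0x10  N=0 Z=0
after  6: r0=0x37 r1=0x10 r2=0x58 r3=0x10  N=0 Z=0
-- IRQ taken; context saved, return-PC = 7 --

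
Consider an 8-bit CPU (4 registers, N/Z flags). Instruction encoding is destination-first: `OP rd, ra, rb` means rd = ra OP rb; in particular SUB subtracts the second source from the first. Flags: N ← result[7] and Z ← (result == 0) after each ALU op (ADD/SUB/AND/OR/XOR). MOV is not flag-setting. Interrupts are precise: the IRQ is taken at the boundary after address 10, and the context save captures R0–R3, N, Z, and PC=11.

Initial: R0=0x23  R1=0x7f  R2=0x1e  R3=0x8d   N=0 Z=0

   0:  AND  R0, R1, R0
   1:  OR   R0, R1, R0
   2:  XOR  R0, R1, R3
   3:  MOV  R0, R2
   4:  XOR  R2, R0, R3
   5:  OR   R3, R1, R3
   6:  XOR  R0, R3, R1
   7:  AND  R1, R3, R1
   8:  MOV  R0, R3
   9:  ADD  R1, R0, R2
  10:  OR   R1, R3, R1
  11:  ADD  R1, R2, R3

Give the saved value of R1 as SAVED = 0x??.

SAVED = 0xff

after  0: R0=0x23 R1=0x7f R2=0x1e R3=0x8d  N=0 Z=0
after  1: R0=0x7f R1=0x7f R2=0x1e R3=0x8d  N=0 Z=0
after  2: R0=0xf2 R1=0x7f R2=0x1e R3=0x8d  N=1 Z=0
after  3: R0=0x1e R1=0x7f R2=0x1e R3=0x8d  N=1 Z=0
after  4: R0=0x1e R1=0x7f R2=0x93 R3=0x8d  N=1 Z=0
after  5: R0=0x1e R1=0x7f R2=0x93 R3=0xff  N=1 Z=0
after  6: R0=0x80 R1=0x7f R2=0x93 R3=0xff  N=1 Z=0
after  7: R0=0x80 R1=0x7f R2=0x93 R3=0xff  N=0 Z=0
after  8: R0=0xff R1=0x7f R2=0x93 R3=0xff  N=0 Z=0
after  9: R0=0xff R1=0x92 R2=0x93 R3=0xff  N=1 Z=0
after 10: R0=0xff R1=0xff R2=0x93 R3=0xff  N=1 Z=0
-- IRQ taken; context saved, return-PC = 11 --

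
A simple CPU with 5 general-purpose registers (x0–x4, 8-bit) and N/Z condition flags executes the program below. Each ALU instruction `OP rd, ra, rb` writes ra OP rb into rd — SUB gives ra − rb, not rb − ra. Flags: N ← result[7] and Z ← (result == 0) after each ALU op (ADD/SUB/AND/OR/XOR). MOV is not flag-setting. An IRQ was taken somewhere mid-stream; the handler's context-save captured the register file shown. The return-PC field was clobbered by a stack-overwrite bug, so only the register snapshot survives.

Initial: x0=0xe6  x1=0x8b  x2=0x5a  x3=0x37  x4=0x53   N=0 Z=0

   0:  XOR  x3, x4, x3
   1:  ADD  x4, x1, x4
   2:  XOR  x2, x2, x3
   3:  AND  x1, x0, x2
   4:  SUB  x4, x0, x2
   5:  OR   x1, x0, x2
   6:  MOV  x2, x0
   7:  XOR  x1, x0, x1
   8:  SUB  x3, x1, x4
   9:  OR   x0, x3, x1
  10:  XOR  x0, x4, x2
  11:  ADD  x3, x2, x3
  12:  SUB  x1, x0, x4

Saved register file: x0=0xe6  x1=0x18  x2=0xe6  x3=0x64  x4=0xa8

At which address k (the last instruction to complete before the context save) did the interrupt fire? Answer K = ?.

after  0: x0=0xe6 x1=0x8b x2=0x5a x3=0x64 x4=0x53  N=0 Z=0
after  1: x0=0xe6 x1=0x8b x2=0x5a x3=0x64 x4=0xde  N=1 Z=0
after  2: x0=0xe6 x1=0x8b x2=0x3e x3=0x64 x4=0xde  N=0 Z=0
after  3: x0=0xe6 x1=0x26 x2=0x3e x3=0x64 x4=0xde  N=0 Z=0
after  4: x0=0xe6 x1=0x26 x2=0x3e x3=0x64 x4=0xa8  N=1 Z=0
after  5: x0=0xe6 x1=0xfe x2=0x3e x3=0x64 x4=0xa8  N=1 Z=0
after  6: x0=0xe6 x1=0xfe x2=0xe6 x3=0x64 x4=0xa8  N=1 Z=0
after  7: x0=0xe6 x1=0x18 x2=0xe6 x3=0x64 x4=0xa8  N=0 Z=0
-- IRQ taken; context saved, return-PC = 8 --

K = 7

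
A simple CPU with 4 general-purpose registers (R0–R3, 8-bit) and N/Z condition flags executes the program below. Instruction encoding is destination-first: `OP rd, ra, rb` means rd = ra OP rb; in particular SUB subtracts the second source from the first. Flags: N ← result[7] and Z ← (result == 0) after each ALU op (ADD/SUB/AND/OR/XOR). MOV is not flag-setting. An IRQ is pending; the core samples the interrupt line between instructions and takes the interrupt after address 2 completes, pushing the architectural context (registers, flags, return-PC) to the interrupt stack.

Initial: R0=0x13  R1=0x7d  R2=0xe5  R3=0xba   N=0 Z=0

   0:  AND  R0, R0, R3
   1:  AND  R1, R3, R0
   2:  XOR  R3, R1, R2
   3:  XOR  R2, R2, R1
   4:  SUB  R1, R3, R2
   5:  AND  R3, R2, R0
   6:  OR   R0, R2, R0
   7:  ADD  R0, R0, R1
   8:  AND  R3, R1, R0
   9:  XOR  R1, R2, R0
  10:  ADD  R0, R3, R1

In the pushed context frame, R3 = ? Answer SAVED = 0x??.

SAVED = 0xf7

after  0: R0=0x12 R1=0x7d R2=0xe5 R3=0xba  N=0 Z=0
after  1: R0=0x12 R1=0x12 R2=0xe5 R3=0xba  N=0 Z=0
after  2: R0=0x12 R1=0x12 R2=0xe5 R3=0xf7  N=1 Z=0
-- IRQ taken; context saved, return-PC = 3 --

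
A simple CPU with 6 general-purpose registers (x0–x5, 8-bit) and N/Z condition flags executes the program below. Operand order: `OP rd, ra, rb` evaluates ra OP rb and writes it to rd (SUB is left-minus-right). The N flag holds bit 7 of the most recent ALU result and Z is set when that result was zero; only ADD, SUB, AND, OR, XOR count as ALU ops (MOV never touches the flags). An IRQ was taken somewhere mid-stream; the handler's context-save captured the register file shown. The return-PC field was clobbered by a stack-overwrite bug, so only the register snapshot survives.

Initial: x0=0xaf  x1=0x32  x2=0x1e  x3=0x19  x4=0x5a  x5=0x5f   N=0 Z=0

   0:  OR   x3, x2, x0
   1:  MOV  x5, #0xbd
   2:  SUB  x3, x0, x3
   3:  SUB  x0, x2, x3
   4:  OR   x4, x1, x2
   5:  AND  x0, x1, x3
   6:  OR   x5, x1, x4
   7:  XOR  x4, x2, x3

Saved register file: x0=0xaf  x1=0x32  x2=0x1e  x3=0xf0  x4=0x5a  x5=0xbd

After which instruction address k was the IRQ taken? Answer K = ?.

K = 2

after  0: x0=0xaf x1=0x32 x2=0x1e x3=0xbf x4=0x5a x5=0x5f  N=1 Z=0
after  1: x0=0xaf x1=0x32 x2=0x1e x3=0xbf x4=0x5a x5=0xbd  N=1 Z=0
after  2: x0=0xaf x1=0x32 x2=0x1e x3=0xf0 x4=0x5a x5=0xbd  N=1 Z=0
-- IRQ taken; context saved, return-PC = 3 --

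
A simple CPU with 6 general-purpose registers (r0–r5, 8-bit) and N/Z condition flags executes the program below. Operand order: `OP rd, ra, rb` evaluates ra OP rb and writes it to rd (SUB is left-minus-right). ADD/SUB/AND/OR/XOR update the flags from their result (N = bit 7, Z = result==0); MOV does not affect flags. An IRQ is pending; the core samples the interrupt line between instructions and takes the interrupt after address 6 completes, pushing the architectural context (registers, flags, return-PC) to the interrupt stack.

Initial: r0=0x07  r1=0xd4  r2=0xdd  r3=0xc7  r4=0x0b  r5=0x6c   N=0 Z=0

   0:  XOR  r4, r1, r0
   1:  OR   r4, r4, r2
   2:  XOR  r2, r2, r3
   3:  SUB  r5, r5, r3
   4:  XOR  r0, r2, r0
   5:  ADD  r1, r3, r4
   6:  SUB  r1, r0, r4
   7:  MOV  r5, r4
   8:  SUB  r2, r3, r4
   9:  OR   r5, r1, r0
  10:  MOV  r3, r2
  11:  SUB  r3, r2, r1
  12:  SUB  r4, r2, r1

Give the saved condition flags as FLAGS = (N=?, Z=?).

after  0: r0=0x07 r1=0xd4 r2=0xdd r3=0xc7 r4=0xd3 r5=0x6c  N=1 Z=0
after  1: r0=0x07 r1=0xd4 r2=0xdd r3=0xc7 r4=0xdf r5=0x6c  N=1 Z=0
after  2: r0=0x07 r1=0xd4 r2=0x1a r3=0xc7 r4=0xdf r5=0x6c  N=0 Z=0
after  3: r0=0x07 r1=0xd4 r2=0x1a r3=0xc7 r4=0xdf r5=0xa5  N=1 Z=0
after  4: r0=0x1d r1=0xd4 r2=0x1a r3=0xc7 r4=0xdf r5=0xa5  N=0 Z=0
after  5: r0=0x1d r1=0xa6 r2=0x1a r3=0xc7 r4=0xdf r5=0xa5  N=1 Z=0
after  6: r0=0x1d r1=0x3e r2=0x1a r3=0xc7 r4=0xdf r5=0xa5  N=0 Z=0
-- IRQ taken; context saved, return-PC = 7 --

FLAGS = (N=0, Z=0)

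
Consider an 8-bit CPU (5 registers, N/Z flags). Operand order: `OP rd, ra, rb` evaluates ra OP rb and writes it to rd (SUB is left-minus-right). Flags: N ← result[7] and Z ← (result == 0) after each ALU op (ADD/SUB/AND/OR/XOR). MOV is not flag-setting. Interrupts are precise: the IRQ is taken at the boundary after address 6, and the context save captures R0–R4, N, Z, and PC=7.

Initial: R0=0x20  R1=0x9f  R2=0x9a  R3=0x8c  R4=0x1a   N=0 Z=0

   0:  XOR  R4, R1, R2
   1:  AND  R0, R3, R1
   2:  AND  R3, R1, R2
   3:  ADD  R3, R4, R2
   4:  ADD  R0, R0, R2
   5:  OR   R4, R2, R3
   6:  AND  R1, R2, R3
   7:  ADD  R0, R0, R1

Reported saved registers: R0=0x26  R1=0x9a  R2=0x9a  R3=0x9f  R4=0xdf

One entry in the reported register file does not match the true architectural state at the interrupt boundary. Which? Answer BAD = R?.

BAD = R4

after  0: R0=0x20 R1=0x9f R2=0x9a R3=0x8c R4=0x05  N=0 Z=0
after  1: R0=0x8c R1=0x9f R2=0x9a R3=0x8c R4=0x05  N=1 Z=0
after  2: R0=0x8c R1=0x9f R2=0x9a R3=0x9a R4=0x05  N=1 Z=0
after  3: R0=0x8c R1=0x9f R2=0x9a R3=0x9f R4=0x05  N=1 Z=0
after  4: R0=0x26 R1=0x9f R2=0x9a R3=0x9f R4=0x05  N=0 Z=0
after  5: R0=0x26 R1=0x9f R2=0x9a R3=0x9f R4=0x9f  N=1 Z=0
after  6: R0=0x26 R1=0x9a R2=0x9a R3=0x9f R4=0x9f  N=1 Z=0
-- IRQ taken; context saved, return-PC = 7 --
mismatch: R4: reported 0xdf vs actual 0x9f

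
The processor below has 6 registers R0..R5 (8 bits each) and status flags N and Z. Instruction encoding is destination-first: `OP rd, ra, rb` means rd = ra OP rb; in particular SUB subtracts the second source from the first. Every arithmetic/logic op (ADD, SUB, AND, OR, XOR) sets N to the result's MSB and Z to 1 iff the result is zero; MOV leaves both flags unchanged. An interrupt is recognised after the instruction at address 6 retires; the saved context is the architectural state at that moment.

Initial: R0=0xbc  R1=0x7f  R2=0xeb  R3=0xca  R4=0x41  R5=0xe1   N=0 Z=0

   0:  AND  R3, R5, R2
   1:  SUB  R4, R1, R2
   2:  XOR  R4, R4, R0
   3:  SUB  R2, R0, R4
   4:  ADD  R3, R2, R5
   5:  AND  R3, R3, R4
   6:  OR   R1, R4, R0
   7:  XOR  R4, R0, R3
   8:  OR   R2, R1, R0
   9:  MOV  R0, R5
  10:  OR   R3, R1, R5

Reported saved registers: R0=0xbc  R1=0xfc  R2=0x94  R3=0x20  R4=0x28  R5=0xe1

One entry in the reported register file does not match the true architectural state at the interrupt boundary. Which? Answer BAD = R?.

BAD = R1

after  0: R0=0xbc R1=0x7f R2=0xeb R3=0xe1 R4=0x41 R5=0xe1  N=1 Z=0
after  1: R0=0xbc R1=0x7f R2=0xeb R3=0xe1 R4=0x94 R5=0xe1  N=1 Z=0
after  2: R0=0xbc R1=0x7f R2=0xeb R3=0xe1 R4=0x28 R5=0xe1  N=0 Z=0
after  3: R0=0xbc R1=0x7f R2=0x94 R3=0xe1 R4=0x28 R5=0xe1  N=1 Z=0
after  4: R0=0xbc R1=0x7f R2=0x94 R3=0x75 R4=0x28 R5=0xe1  N=0 Z=0
after  5: R0=0xbc R1=0x7f R2=0x94 R3=0x20 R4=0x28 R5=0xe1  N=0 Z=0
after  6: R0=0xbc R1=0xbc R2=0x94 R3=0x20 R4=0x28 R5=0xe1  N=1 Z=0
-- IRQ taken; context saved, return-PC = 7 --
mismatch: R1: reported 0xfc vs actual 0xbc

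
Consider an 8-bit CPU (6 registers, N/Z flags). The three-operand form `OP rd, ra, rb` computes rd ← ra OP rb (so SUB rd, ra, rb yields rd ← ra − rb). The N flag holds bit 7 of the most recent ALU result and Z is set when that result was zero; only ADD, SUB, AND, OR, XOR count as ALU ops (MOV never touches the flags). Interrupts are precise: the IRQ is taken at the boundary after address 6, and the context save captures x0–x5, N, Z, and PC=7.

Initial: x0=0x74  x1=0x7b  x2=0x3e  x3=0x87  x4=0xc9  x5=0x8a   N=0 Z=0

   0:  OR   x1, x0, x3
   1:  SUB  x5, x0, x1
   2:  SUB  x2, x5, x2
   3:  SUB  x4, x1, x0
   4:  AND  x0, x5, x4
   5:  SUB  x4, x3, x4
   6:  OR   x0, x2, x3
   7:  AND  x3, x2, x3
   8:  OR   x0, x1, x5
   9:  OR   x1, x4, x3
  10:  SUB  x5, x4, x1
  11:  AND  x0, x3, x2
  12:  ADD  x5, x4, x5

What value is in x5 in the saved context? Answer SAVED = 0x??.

SAVED = 0x7d

after  0: x0=0x74 x1=0xf7 x2=0x3e x3=0x87 x4=0xc9 x5=0x8a  N=1 Z=0
after  1: x0=0x74 x1=0xf7 x2=0x3e x3=0x87 x4=0xc9 x5=0x7d  N=0 Z=0
after  2: x0=0x74 x1=0xf7 x2=0x3f x3=0x87 x4=0xc9 x5=0x7d  N=0 Z=0
after  3: x0=0x74 x1=0xf7 x2=0x3f x3=0x87 x4=0x83 x5=0x7d  N=1 Z=0
after  4: x0=0x01 x1=0xf7 x2=0x3f x3=0x87 x4=0x83 x5=0x7d  N=0 Z=0
after  5: x0=0x01 x1=0xf7 x2=0x3f x3=0x87 x4=0x04 x5=0x7d  N=0 Z=0
after  6: x0=0xbf x1=0xf7 x2=0x3f x3=0x87 x4=0x04 x5=0x7d  N=1 Z=0
-- IRQ taken; context saved, return-PC = 7 --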